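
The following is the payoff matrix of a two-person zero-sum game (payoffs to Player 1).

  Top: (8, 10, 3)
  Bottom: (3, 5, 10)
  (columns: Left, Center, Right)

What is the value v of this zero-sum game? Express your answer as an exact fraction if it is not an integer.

Row minima: Top → 3, Bottom → 3; maximin = 3.
Column maxima: Left → 8, Center → 10, Right → 10; minimax = 8.
3 ≠ 8, so there is no saddle point; optimal play is mixed.
Center is strictly dominated by Left (it gives Player 1 strictly more in every row), so Player 2 never plays it.
On the remaining 2×2 (Top, Bottom vs Left, Right):
Let Player 1 play Top with probability p. Expected payoff against Left: 8p + 3(1−p) = 5p + 3; against Right: 3p + 10(1−p) = −7p + 10.
Setting these equal: 5p + 3 = −7p + 10 ⇒ 12p = 7 ⇒ p = 7/12, and the value is (5)·(7/12) + 3 = 71/12.
For Player 2: with q = P(Left), equating Top's and Bottom's payoffs gives 5q + 3 = −7q + 10 ⇒ q = 7/12.

71/12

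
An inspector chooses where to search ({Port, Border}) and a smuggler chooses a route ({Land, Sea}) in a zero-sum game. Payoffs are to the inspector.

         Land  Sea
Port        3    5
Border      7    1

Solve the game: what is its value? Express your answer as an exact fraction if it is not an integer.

4

Row minima: Port → 3, Border → 1; maximin = 3.
Column maxima: Land → 7, Sea → 5; minimax = 5.
3 ≠ 5, so there is no saddle point; optimal play is mixed.
Let the inspector play Port with probability p. Expected payoff against Land: 3p + 7(1−p) = −4p + 7; against Sea: 5p + 1(1−p) = 4p + 1.
Setting these equal: −4p + 7 = 4p + 1 ⇒ −8p = -6 ⇒ p = 3/4, and the value is (-4)·(3/4) + 7 = 4.
For the smuggler: with q = P(Land), equating Port's and Border's payoffs gives −2q + 5 = 6q + 1 ⇒ q = 1/2.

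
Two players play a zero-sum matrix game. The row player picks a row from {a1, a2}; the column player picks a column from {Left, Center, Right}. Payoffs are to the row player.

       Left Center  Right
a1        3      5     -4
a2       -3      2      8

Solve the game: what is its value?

2/3

Row minima: a1 → -4, a2 → -3; maximin = -3.
Column maxima: Left → 3, Center → 5, Right → 8; minimax = 3.
-3 ≠ 3, so there is no saddle point; optimal play is mixed.
Center is strictly dominated by Left (it gives the row player strictly more in every row), so the column player never plays it.
On the remaining 2×2 (a1, a2 vs Left, Right):
Let the row player play a1 with probability p. Expected payoff against Left: 3p + (-3)(1−p) = 6p − 3; against Right: (-4)p + 8(1−p) = −12p + 8.
Setting these equal: 6p − 3 = −12p + 8 ⇒ 18p = 11 ⇒ p = 11/18, and the value is (6)·(11/18) − 3 = 2/3.
For the column player: with q = P(Left), equating a1's and a2's payoffs gives 7q − 4 = −11q + 8 ⇒ q = 2/3.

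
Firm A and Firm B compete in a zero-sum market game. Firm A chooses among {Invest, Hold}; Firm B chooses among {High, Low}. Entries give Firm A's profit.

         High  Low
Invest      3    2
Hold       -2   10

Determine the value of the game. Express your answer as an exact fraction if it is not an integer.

34/13

Row minima: Invest → 2, Hold → -2; maximin = 2.
Column maxima: High → 3, Low → 10; minimax = 3.
2 ≠ 3, so there is no saddle point; optimal play is mixed.
Let Firm A play Invest with probability p. Expected payoff against High: 3p + (-2)(1−p) = 5p − 2; against Low: 2p + 10(1−p) = −8p + 10.
Setting these equal: 5p − 2 = −8p + 10 ⇒ 13p = 12 ⇒ p = 12/13, and the value is (5)·(12/13) − 2 = 34/13.
For Firm B: with q = P(High), equating Invest's and Hold's payoffs gives q + 2 = −12q + 10 ⇒ q = 8/13.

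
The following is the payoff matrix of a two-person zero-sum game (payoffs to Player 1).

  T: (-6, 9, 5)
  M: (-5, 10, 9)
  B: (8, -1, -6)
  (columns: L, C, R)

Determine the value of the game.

3/2

Row minima: T → -6, M → -5, B → -6; maximin = -5.
Column maxima: L → 8, C → 10, R → 9; minimax = 8.
-5 ≠ 8, so there is no saddle point; optimal play is mixed.
T is strictly dominated by M, so Player 1 never plays it.
C is strictly dominated by R (it gives Player 1 strictly more in every row), so Player 2 never plays it.
On the remaining 2×2 (M, B vs L, R):
Let Player 1 play M with probability p. Expected payoff against L: (-5)p + 8(1−p) = −13p + 8; against R: 9p + (-6)(1−p) = 15p − 6.
Setting these equal: −13p + 8 = 15p − 6 ⇒ −28p = -14 ⇒ p = 1/2, and the value is (-13)·(1/2) + 8 = 3/2.
For Player 2: with q = P(L), equating M's and B's payoffs gives −14q + 9 = 14q − 6 ⇒ q = 15/28.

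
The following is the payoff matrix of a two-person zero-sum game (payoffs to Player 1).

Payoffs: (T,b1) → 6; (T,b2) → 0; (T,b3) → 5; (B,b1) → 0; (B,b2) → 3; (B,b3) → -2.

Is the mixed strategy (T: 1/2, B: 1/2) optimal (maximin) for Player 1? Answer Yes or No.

Against b1 this mix gives (1/2)·6 + (1/2)·0 = 3.
Against b2 this mix gives (1/2)·0 + (1/2)·3 = 3/2.
Against b3 this mix gives (1/2)·5 + (1/2)·(-2) = 3/2.
All of Player 2's active replies (b2, b3) yield 3/2, and no column does worse for Player 1. The mix makes Player 2 indifferent and guarantees 3/2, so it is optimal.

Yes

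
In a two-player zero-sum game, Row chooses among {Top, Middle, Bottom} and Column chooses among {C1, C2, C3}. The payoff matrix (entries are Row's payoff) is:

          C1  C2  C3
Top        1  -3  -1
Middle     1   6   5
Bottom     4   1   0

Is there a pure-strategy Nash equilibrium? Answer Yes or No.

Row minima: Top → -3, Middle → 1, Bottom → 0; maximin = 1.
Column maxima: C1 → 4, C2 → 6, C3 → 5; minimax = 4.
1 ≠ 4, so no pure-strategy equilibrium exists.

No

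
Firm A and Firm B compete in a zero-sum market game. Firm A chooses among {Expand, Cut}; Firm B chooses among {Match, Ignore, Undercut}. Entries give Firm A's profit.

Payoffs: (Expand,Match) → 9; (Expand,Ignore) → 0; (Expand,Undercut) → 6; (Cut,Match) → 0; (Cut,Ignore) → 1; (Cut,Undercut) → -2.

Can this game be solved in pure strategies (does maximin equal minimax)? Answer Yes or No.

No

Row minima: Expand → 0, Cut → -2; maximin = 0.
Column maxima: Match → 9, Ignore → 1, Undercut → 6; minimax = 1.
0 ≠ 1, so no pure-strategy equilibrium exists.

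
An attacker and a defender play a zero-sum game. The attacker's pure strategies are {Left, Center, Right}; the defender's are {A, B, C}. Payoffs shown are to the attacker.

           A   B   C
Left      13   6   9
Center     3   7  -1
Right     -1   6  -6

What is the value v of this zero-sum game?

Row minima: Left → 6, Center → -1, Right → -6; maximin = 6.
Column maxima: A → 13, B → 7, C → 9; minimax = 7.
6 ≠ 7, so there is no saddle point; optimal play is mixed.
Right is strictly dominated by Center, so the attacker never plays it.
A is strictly dominated by C (it gives the attacker strictly more in every row), so the defender never plays it.
On the remaining 2×2 (Left, Center vs B, C):
Let the attacker play Left with probability p. Expected payoff against B: 6p + 7(1−p) = −p + 7; against C: 9p + (-1)(1−p) = 10p − 1.
Setting these equal: −p + 7 = 10p − 1 ⇒ −11p = -8 ⇒ p = 8/11, and the value is (-1)·(8/11) + 7 = 69/11.
For the defender: with q = P(B), equating Left's and Center's payoffs gives −3q + 9 = 8q − 1 ⇒ q = 10/11.

69/11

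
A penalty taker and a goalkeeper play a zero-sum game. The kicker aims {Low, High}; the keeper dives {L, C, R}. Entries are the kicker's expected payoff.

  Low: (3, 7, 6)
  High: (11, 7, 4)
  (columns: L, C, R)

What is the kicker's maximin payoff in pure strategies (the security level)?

Row minima: Low → 3, High → 4.
The best of these is 4.

4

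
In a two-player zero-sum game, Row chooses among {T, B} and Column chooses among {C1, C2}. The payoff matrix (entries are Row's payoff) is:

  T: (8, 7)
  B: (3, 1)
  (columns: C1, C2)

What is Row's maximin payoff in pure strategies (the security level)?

7

Row minima: T → 7, B → 1.
The best of these is 7.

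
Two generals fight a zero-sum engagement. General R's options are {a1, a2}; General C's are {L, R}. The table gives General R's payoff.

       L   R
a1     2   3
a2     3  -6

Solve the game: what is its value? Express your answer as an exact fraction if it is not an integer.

21/10

Row minima: a1 → 2, a2 → -6; maximin = 2.
Column maxima: L → 3, R → 3; minimax = 3.
2 ≠ 3, so there is no saddle point; optimal play is mixed.
Let General R play a1 with probability p. Expected payoff against L: 2p + 3(1−p) = −p + 3; against R: 3p + (-6)(1−p) = 9p − 6.
Setting these equal: −p + 3 = 9p − 6 ⇒ −10p = -9 ⇒ p = 9/10, and the value is (-1)·(9/10) + 3 = 21/10.
For General C: with q = P(L), equating a1's and a2's payoffs gives −q + 3 = 9q − 6 ⇒ q = 9/10.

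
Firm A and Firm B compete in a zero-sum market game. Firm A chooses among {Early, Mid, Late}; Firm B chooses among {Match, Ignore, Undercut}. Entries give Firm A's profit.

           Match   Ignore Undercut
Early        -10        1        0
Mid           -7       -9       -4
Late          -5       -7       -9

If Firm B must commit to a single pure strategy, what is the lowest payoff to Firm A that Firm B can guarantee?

Column maxima: Match → -5, Ignore → 1, Undercut → 0.
The smallest of these is -5.

-5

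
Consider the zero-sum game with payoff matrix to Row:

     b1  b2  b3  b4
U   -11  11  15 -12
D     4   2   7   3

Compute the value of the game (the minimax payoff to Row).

19/8

Row minima: U → -12, D → 2; maximin = 2.
Column maxima: b1 → 4, b2 → 11, b3 → 15, b4 → 3; minimax = 3.
2 ≠ 3, so there is no saddle point; optimal play is mixed.
b1 is strictly dominated by b4 (it gives Row strictly more in every row), so Column never plays it.
b3 is strictly dominated by b2 (it gives Row strictly more in every row), so Column never plays it.
On the remaining 2×2 (U, D vs b2, b4):
Let Row play U with probability p. Expected payoff against b2: 11p + 2(1−p) = 9p + 2; against b4: (-12)p + 3(1−p) = −15p + 3.
Setting these equal: 9p + 2 = −15p + 3 ⇒ 24p = 1 ⇒ p = 1/24, and the value is (9)·(1/24) + 2 = 19/8.
For Column: with q = P(b2), equating U's and D's payoffs gives 23q − 12 = −q + 3 ⇒ q = 5/8.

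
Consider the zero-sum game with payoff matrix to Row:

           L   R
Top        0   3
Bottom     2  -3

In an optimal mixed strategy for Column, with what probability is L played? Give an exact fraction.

Row minima: Top → 0, Bottom → -3; maximin = 0.
Column maxima: L → 2, R → 3; minimax = 2.
0 ≠ 2, so there is no saddle point; optimal play is mixed.
Let Row play Top with probability p. Expected payoff against L: 0p + 2(1−p) = −2p + 2; against R: 3p + (-3)(1−p) = 6p − 3.
Setting these equal: −2p + 2 = 6p − 3 ⇒ −8p = -5 ⇒ p = 5/8, and the value is (-2)·(5/8) + 2 = 3/4.
For Column: with q = P(L), equating Top's and Bottom's payoffs gives −3q + 3 = 5q − 3 ⇒ q = 3/4.

3/4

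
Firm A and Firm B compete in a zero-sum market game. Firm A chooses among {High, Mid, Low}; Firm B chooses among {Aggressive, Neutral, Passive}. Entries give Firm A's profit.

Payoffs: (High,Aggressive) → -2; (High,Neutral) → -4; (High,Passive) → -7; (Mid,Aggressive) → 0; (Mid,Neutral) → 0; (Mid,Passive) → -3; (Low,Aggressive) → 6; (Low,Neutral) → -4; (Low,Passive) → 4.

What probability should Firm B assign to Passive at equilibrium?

4/11

Row minima: High → -7, Mid → -3, Low → -4; maximin = -3.
Column maxima: Aggressive → 6, Neutral → 0, Passive → 4; minimax = 0.
-3 ≠ 0, so there is no saddle point; optimal play is mixed.
High is strictly dominated by Mid, so Firm A never plays it.
Aggressive is strictly dominated by Passive (it gives Firm A strictly more in every row), so Firm B never plays it.
On the remaining 2×2 (Mid, Low vs Neutral, Passive):
Let Firm A play Mid with probability p. Expected payoff against Neutral: 0p + (-4)(1−p) = 4p − 4; against Passive: (-3)p + 4(1−p) = −7p + 4.
Setting these equal: 4p − 4 = −7p + 4 ⇒ 11p = 8 ⇒ p = 8/11, and the value is (4)·(8/11) − 4 = -12/11.
For Firm B: with q = P(Neutral), equating Mid's and Low's payoffs gives 3q − 3 = −8q + 4 ⇒ q = 7/11.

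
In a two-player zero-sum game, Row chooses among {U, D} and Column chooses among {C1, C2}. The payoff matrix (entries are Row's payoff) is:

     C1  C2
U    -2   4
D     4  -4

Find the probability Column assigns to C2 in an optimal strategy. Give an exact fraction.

3/7

Row minima: U → -2, D → -4; maximin = -2.
Column maxima: C1 → 4, C2 → 4; minimax = 4.
-2 ≠ 4, so there is no saddle point; optimal play is mixed.
Let Row play U with probability p. Expected payoff against C1: (-2)p + 4(1−p) = −6p + 4; against C2: 4p + (-4)(1−p) = 8p − 4.
Setting these equal: −6p + 4 = 8p − 4 ⇒ −14p = -8 ⇒ p = 4/7, and the value is (-6)·(4/7) + 4 = 4/7.
For Column: with q = P(C1), equating U's and D's payoffs gives −6q + 4 = 8q − 4 ⇒ q = 4/7.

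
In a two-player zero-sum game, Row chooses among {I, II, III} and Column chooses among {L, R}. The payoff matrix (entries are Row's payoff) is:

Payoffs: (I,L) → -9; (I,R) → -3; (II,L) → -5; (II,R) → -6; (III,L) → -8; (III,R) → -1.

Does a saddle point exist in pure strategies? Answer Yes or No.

No

Row minima: I → -9, II → -6, III → -8; maximin = -6.
Column maxima: L → -5, R → -1; minimax = -5.
-6 ≠ -5, so no pure-strategy equilibrium exists.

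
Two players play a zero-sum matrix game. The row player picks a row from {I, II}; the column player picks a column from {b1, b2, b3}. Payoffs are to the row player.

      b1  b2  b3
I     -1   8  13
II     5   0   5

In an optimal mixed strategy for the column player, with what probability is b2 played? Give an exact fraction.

3/7

Row minima: I → -1, II → 0; maximin = 0.
Column maxima: b1 → 5, b2 → 8, b3 → 13; minimax = 5.
0 ≠ 5, so there is no saddle point; optimal play is mixed.
b3 is strictly dominated by b2 (it gives the row player strictly more in every row), so the column player never plays it.
On the remaining 2×2 (I, II vs b1, b2):
Let the row player play I with probability p. Expected payoff against b1: (-1)p + 5(1−p) = −6p + 5; against b2: 8p + 0(1−p) = 8p.
Setting these equal: −6p + 5 = 8p ⇒ −14p = -5 ⇒ p = 5/14, and the value is (-6)·(5/14) + 5 = 20/7.
For the column player: with q = P(b1), equating I's and II's payoffs gives −9q + 8 = 5q ⇒ q = 4/7.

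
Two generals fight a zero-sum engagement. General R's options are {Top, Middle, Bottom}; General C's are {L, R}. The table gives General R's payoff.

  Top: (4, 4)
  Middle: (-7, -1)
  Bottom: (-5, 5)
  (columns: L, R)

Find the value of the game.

4

Row minima: Top → 4, Middle → -7, Bottom → -5; maximin = 4.
Column maxima: L → 4, R → 5; minimax = 4.
Since maximin = minimax = 4, there is a saddle point and the value is 4.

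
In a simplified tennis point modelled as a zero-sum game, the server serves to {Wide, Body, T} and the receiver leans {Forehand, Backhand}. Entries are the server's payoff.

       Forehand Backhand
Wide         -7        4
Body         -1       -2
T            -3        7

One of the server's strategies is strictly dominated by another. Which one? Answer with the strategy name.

T gives a strictly higher payoff than Wide against every column: -3 > -7, 7 > 4.
So Wide is strictly dominated and the server never plays it.

Wide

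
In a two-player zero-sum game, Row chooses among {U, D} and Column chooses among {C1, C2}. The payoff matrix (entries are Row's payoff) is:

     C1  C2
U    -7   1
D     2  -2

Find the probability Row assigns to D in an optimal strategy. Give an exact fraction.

Row minima: U → -7, D → -2; maximin = -2.
Column maxima: C1 → 2, C2 → 1; minimax = 1.
-2 ≠ 1, so there is no saddle point; optimal play is mixed.
Let Row play U with probability p. Expected payoff against C1: (-7)p + 2(1−p) = −9p + 2; against C2: 1p + (-2)(1−p) = 3p − 2.
Setting these equal: −9p + 2 = 3p − 2 ⇒ −12p = -4 ⇒ p = 1/3, and the value is (-9)·(1/3) + 2 = -1.
For Column: with q = P(C1), equating U's and D's payoffs gives −8q + 1 = 4q − 2 ⇒ q = 1/4.

2/3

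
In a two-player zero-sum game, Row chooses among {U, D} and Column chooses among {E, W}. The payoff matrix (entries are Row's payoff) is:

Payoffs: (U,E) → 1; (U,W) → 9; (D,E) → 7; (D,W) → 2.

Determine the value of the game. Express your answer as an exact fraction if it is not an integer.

Row minima: U → 1, D → 2; maximin = 2.
Column maxima: E → 7, W → 9; minimax = 7.
2 ≠ 7, so there is no saddle point; optimal play is mixed.
Let Row play U with probability p. Expected payoff against E: 1p + 7(1−p) = −6p + 7; against W: 9p + 2(1−p) = 7p + 2.
Setting these equal: −6p + 7 = 7p + 2 ⇒ −13p = -5 ⇒ p = 5/13, and the value is (-6)·(5/13) + 7 = 61/13.
For Column: with q = P(E), equating U's and D's payoffs gives −8q + 9 = 5q + 2 ⇒ q = 7/13.

61/13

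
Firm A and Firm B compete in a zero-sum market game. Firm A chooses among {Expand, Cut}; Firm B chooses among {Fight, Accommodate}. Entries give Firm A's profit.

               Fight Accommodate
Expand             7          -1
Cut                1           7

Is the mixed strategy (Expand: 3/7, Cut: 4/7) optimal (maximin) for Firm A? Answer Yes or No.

Against Fight this mix gives (3/7)·7 + (4/7)·1 = 25/7.
Against Accommodate this mix gives (3/7)·(-1) + (4/7)·7 = 25/7.
All of Firm B's active replies (Fight, Accommodate) yield 25/7, and no column does worse for Firm A. The mix makes Firm B indifferent and guarantees 25/7, so it is optimal.

Yes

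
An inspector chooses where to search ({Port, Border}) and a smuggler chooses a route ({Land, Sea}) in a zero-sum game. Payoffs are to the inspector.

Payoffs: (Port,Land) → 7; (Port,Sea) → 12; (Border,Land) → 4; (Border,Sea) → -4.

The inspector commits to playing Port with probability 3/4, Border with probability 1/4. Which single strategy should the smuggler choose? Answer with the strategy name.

If the smuggler plays Land, the inspector's expected payoff is (3/4)·7 + (1/4)·4 = 25/4.
If the smuggler plays Sea, the inspector's expected payoff is (3/4)·12 + (1/4)·(-4) = 8.
The smuggler minimizes the inspector's payoff; the smallest is 25/4, so the best response is Land.

Land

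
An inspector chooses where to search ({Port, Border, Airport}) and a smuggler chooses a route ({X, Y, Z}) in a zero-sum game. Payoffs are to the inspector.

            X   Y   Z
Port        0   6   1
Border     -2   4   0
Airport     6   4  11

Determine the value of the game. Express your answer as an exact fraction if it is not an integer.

Row minima: Port → 0, Border → -2, Airport → 4; maximin = 4.
Column maxima: X → 6, Y → 6, Z → 11; minimax = 6.
4 ≠ 6, so there is no saddle point; optimal play is mixed.
Border is strictly dominated by Port, so the inspector never plays it.
Z is strictly dominated by X (it gives the inspector strictly more in every row), so the smuggler never plays it.
On the remaining 2×2 (Port, Airport vs X, Y):
Let the inspector play Port with probability p. Expected payoff against X: 0p + 6(1−p) = −6p + 6; against Y: 6p + 4(1−p) = 2p + 4.
Setting these equal: −6p + 6 = 2p + 4 ⇒ −8p = -2 ⇒ p = 1/4, and the value is (-6)·(1/4) + 6 = 9/2.
For the smuggler: with q = P(X), equating Port's and Airport's payoffs gives −6q + 6 = 2q + 4 ⇒ q = 1/4.

9/2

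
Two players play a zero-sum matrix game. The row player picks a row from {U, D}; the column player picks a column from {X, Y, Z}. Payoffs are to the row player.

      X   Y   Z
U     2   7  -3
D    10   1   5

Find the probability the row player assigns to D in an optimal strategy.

Row minima: U → -3, D → 1; maximin = 1.
Column maxima: X → 10, Y → 7, Z → 5; minimax = 5.
1 ≠ 5, so there is no saddle point; optimal play is mixed.
X is strictly dominated by Z (it gives the row player strictly more in every row), so the column player never plays it.
On the remaining 2×2 (U, D vs Y, Z):
Let the row player play U with probability p. Expected payoff against Y: 7p + 1(1−p) = 6p + 1; against Z: (-3)p + 5(1−p) = −8p + 5.
Setting these equal: 6p + 1 = −8p + 5 ⇒ 14p = 4 ⇒ p = 2/7, and the value is (6)·(2/7) + 1 = 19/7.
For the column player: with q = P(Y), equating U's and D's payoffs gives 10q − 3 = −4q + 5 ⇒ q = 4/7.

5/7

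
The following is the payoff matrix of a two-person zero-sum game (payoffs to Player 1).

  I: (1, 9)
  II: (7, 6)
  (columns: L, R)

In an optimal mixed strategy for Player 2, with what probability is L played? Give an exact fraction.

Row minima: I → 1, II → 6; maximin = 6.
Column maxima: L → 7, R → 9; minimax = 7.
6 ≠ 7, so there is no saddle point; optimal play is mixed.
Let Player 1 play I with probability p. Expected payoff against L: 1p + 7(1−p) = −6p + 7; against R: 9p + 6(1−p) = 3p + 6.
Setting these equal: −6p + 7 = 3p + 6 ⇒ −9p = -1 ⇒ p = 1/9, and the value is (-6)·(1/9) + 7 = 19/3.
For Player 2: with q = P(L), equating I's and II's payoffs gives −8q + 9 = q + 6 ⇒ q = 1/3.

1/3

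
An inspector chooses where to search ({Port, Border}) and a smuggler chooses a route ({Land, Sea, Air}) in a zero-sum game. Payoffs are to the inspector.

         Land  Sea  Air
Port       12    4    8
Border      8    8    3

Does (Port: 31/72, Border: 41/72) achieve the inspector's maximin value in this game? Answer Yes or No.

Against Land this mix gives (31/72)·12 + (41/72)·8 = 175/18.
Against Sea this mix gives (31/72)·4 + (41/72)·8 = 113/18.
Against Air this mix gives (31/72)·8 + (41/72)·3 = 371/72.
The smuggler will play Air, holding the inspector to 371/72. Shifting weight toward the row that does better against Air would raise this floor (the equalizing mix achieves 52/9 against both Air and Sea), so the proposed strategy is not optimal.

No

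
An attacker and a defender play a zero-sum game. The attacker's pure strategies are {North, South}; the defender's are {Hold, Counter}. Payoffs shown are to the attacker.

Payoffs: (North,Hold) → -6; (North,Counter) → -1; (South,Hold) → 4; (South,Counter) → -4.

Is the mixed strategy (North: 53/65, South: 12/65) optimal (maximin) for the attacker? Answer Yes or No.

Against Hold this mix gives (53/65)·(-6) + (12/65)·4 = -54/13.
Against Counter this mix gives (53/65)·(-1) + (12/65)·(-4) = -101/65.
The defender will play Hold, holding the attacker to -54/13. Shifting weight toward the row that does better against Hold would raise this floor (the equalizing mix achieves -28/13 against both Hold and Counter), so the proposed strategy is not optimal.

No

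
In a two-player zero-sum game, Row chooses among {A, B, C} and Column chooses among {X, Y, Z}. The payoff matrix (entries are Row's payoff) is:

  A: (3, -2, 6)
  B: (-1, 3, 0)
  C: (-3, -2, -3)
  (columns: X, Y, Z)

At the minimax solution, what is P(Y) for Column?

4/9

Row minima: A → -2, B → -1, C → -3; maximin = -1.
Column maxima: X → 3, Y → 3, Z → 6; minimax = 3.
-1 ≠ 3, so there is no saddle point; optimal play is mixed.
C is strictly dominated by B, so Row never plays it.
With C eliminated, Z is strictly dominated by X (it gives Row strictly more in every remaining row), so Column never plays it.
On the remaining 2×2 (A, B vs X, Y):
Let Row play A with probability p. Expected payoff against X: 3p + (-1)(1−p) = 4p − 1; against Y: (-2)p + 3(1−p) = −5p + 3.
Setting these equal: 4p − 1 = −5p + 3 ⇒ 9p = 4 ⇒ p = 4/9, and the value is (4)·(4/9) − 1 = 7/9.
For Column: with q = P(X), equating A's and B's payoffs gives 5q − 2 = −4q + 3 ⇒ q = 5/9.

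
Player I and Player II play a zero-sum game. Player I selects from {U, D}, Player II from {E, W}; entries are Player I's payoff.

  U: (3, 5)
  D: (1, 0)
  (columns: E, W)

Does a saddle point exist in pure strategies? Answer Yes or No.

Yes

Row minima: U → 3, D → 0; maximin = 3.
Column maxima: E → 3, W → 5; minimax = 3.
maximin = minimax = 3, so a saddle point exists.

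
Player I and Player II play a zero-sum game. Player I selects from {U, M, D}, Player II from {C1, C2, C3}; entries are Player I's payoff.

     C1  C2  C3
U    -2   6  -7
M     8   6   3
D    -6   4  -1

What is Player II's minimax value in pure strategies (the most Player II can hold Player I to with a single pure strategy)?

Column maxima: C1 → 8, C2 → 6, C3 → 3.
The smallest of these is 3.

3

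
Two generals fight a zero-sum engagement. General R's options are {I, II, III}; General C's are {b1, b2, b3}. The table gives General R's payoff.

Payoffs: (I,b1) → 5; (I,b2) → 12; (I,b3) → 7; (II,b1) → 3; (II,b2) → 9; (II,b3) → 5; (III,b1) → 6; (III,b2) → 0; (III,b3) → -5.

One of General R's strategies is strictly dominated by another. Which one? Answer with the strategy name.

I gives a strictly higher payoff than II against every column: 5 > 3, 12 > 9, 7 > 5.
So II is strictly dominated and General R never plays it.

II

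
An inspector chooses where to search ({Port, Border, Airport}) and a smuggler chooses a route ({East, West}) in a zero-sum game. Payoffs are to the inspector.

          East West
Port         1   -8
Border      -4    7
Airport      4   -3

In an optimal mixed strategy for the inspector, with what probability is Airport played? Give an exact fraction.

Row minima: Port → -8, Border → -4, Airport → -3; maximin = -3.
Column maxima: East → 4, West → 7; minimax = 4.
-3 ≠ 4, so there is no saddle point; optimal play is mixed.
Port is strictly dominated by Airport, so the inspector never plays it.
On the remaining 2×2 (Border, Airport vs East, West):
Let the inspector play Border with probability p. Expected payoff against East: (-4)p + 4(1−p) = −8p + 4; against West: 7p + (-3)(1−p) = 10p − 3.
Setting these equal: −8p + 4 = 10p − 3 ⇒ −18p = -7 ⇒ p = 7/18, and the value is (-8)·(7/18) + 4 = 8/9.
For the smuggler: with q = P(East), equating Border's and Airport's payoffs gives −11q + 7 = 7q − 3 ⇒ q = 5/9.

11/18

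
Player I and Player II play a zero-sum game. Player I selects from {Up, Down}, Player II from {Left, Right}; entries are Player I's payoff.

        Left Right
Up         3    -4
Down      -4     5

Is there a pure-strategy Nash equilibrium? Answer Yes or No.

Row minima: Up → -4, Down → -4; maximin = -4.
Column maxima: Left → 3, Right → 5; minimax = 3.
-4 ≠ 3, so no pure-strategy equilibrium exists.

No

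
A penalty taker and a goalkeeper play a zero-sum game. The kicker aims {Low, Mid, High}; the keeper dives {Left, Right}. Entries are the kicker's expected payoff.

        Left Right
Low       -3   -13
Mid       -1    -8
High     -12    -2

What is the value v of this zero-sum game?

-94/17

Row minima: Low → -13, Mid → -8, High → -12; maximin = -8.
Column maxima: Left → -1, Right → -2; minimax = -2.
-8 ≠ -2, so there is no saddle point; optimal play is mixed.
Low is strictly dominated by Mid, so the kicker never plays it.
On the remaining 2×2 (Mid, High vs Left, Right):
Let the kicker play Mid with probability p. Expected payoff against Left: (-1)p + (-12)(1−p) = 11p − 12; against Right: (-8)p + (-2)(1−p) = −6p − 2.
Setting these equal: 11p − 12 = −6p − 2 ⇒ 17p = 10 ⇒ p = 10/17, and the value is (11)·(10/17) − 12 = -94/17.
For the keeper: with q = P(Left), equating Mid's and High's payoffs gives 7q − 8 = −10q − 2 ⇒ q = 6/17.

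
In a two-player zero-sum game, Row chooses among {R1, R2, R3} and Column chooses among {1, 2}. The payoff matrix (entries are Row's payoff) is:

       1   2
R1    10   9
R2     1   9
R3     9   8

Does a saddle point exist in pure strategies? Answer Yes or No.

Row minima: R1 → 9, R2 → 1, R3 → 8; maximin = 9.
Column maxima: 1 → 10, 2 → 9; minimax = 9.
maximin = minimax = 9, so a saddle point exists.

Yes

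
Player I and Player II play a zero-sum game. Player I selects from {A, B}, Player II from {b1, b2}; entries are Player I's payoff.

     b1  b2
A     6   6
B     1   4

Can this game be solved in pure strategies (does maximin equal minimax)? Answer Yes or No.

Yes

Row minima: A → 6, B → 1; maximin = 6.
Column maxima: b1 → 6, b2 → 6; minimax = 6.
maximin = minimax = 6, so a saddle point exists.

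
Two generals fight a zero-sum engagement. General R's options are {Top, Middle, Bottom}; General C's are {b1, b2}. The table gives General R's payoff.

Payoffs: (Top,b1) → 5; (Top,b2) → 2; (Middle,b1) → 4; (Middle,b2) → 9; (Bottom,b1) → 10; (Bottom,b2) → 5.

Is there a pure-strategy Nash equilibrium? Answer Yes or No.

Row minima: Top → 2, Middle → 4, Bottom → 5; maximin = 5.
Column maxima: b1 → 10, b2 → 9; minimax = 9.
5 ≠ 9, so no pure-strategy equilibrium exists.

No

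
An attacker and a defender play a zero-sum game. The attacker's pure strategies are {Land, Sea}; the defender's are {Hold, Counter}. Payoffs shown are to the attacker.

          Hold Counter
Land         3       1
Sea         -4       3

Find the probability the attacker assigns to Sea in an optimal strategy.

2/9

Row minima: Land → 1, Sea → -4; maximin = 1.
Column maxima: Hold → 3, Counter → 3; minimax = 3.
1 ≠ 3, so there is no saddle point; optimal play is mixed.
Let the attacker play Land with probability p. Expected payoff against Hold: 3p + (-4)(1−p) = 7p − 4; against Counter: 1p + 3(1−p) = −2p + 3.
Setting these equal: 7p − 4 = −2p + 3 ⇒ 9p = 7 ⇒ p = 7/9, and the value is (7)·(7/9) − 4 = 13/9.
For the defender: with q = P(Hold), equating Land's and Sea's payoffs gives 2q + 1 = −7q + 3 ⇒ q = 2/9.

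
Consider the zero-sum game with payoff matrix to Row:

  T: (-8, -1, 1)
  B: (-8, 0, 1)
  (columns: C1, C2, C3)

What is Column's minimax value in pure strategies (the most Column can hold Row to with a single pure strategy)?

-8

Column maxima: C1 → -8, C2 → 0, C3 → 1.
The smallest of these is -8.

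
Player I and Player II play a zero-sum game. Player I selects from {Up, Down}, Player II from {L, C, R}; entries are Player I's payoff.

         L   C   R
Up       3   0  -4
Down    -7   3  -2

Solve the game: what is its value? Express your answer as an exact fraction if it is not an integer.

-17/6

Row minima: Up → -4, Down → -7; maximin = -4.
Column maxima: L → 3, C → 3, R → -2; minimax = -2.
-4 ≠ -2, so there is no saddle point; optimal play is mixed.
C is strictly dominated by R (it gives Player I strictly more in every row), so Player II never plays it.
On the remaining 2×2 (Up, Down vs L, R):
Let Player I play Up with probability p. Expected payoff against L: 3p + (-7)(1−p) = 10p − 7; against R: (-4)p + (-2)(1−p) = −2p − 2.
Setting these equal: 10p − 7 = −2p − 2 ⇒ 12p = 5 ⇒ p = 5/12, and the value is (10)·(5/12) − 7 = -17/6.
For Player II: with q = P(L), equating Up's and Down's payoffs gives 7q − 4 = −5q − 2 ⇒ q = 1/6.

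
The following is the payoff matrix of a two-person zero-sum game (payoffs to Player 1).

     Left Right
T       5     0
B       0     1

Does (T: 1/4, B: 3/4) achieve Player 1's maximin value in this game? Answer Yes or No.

Against Left this mix gives (1/4)·5 + (3/4)·0 = 5/4.
Against Right this mix gives (1/4)·0 + (3/4)·1 = 3/4.
Player 2 will play Right, holding Player 1 to 3/4. Shifting weight toward the row that does better against Right would raise this floor (the equalizing mix achieves 5/6 against both Right and Left), so the proposed strategy is not optimal.

No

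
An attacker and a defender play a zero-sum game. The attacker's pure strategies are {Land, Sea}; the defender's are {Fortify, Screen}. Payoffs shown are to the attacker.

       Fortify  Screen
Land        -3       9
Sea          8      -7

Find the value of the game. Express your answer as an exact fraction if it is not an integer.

17/9

Row minima: Land → -3, Sea → -7; maximin = -3.
Column maxima: Fortify → 8, Screen → 9; minimax = 8.
-3 ≠ 8, so there is no saddle point; optimal play is mixed.
Let the attacker play Land with probability p. Expected payoff against Fortify: (-3)p + 8(1−p) = −11p + 8; against Screen: 9p + (-7)(1−p) = 16p − 7.
Setting these equal: −11p + 8 = 16p − 7 ⇒ −27p = -15 ⇒ p = 5/9, and the value is (-11)·(5/9) + 8 = 17/9.
For the defender: with q = P(Fortify), equating Land's and Sea's payoffs gives −12q + 9 = 15q − 7 ⇒ q = 16/27.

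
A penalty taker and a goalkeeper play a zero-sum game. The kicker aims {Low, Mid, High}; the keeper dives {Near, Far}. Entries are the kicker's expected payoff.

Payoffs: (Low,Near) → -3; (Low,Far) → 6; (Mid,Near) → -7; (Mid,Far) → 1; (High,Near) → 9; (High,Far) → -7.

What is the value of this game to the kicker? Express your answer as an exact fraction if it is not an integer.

Row minima: Low → -3, Mid → -7, High → -7; maximin = -3.
Column maxima: Near → 9, Far → 6; minimax = 6.
-3 ≠ 6, so there is no saddle point; optimal play is mixed.
Mid is strictly dominated by Low, so the kicker never plays it.
On the remaining 2×2 (Low, High vs Near, Far):
Let the kicker play Low with probability p. Expected payoff against Near: (-3)p + 9(1−p) = −12p + 9; against Far: 6p + (-7)(1−p) = 13p − 7.
Setting these equal: −12p + 9 = 13p − 7 ⇒ −25p = -16 ⇒ p = 16/25, and the value is (-12)·(16/25) + 9 = 33/25.
For the keeper: with q = P(Near), equating Low's and High's payoffs gives −9q + 6 = 16q − 7 ⇒ q = 13/25.

33/25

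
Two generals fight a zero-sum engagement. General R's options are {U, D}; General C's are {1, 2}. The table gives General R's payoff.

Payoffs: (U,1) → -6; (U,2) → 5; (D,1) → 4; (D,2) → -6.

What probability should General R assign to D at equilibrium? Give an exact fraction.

Row minima: U → -6, D → -6; maximin = -6.
Column maxima: 1 → 4, 2 → 5; minimax = 4.
-6 ≠ 4, so there is no saddle point; optimal play is mixed.
Let General R play U with probability p. Expected payoff against 1: (-6)p + 4(1−p) = −10p + 4; against 2: 5p + (-6)(1−p) = 11p − 6.
Setting these equal: −10p + 4 = 11p − 6 ⇒ −21p = -10 ⇒ p = 10/21, and the value is (-10)·(10/21) + 4 = -16/21.
For General C: with q = P(1), equating U's and D's payoffs gives −11q + 5 = 10q − 6 ⇒ q = 11/21.

11/21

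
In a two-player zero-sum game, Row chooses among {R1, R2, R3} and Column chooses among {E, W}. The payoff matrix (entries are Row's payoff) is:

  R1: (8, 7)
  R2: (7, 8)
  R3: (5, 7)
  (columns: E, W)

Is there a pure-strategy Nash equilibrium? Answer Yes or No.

Row minima: R1 → 7, R2 → 7, R3 → 5; maximin = 7.
Column maxima: E → 8, W → 8; minimax = 8.
7 ≠ 8, so no pure-strategy equilibrium exists.

No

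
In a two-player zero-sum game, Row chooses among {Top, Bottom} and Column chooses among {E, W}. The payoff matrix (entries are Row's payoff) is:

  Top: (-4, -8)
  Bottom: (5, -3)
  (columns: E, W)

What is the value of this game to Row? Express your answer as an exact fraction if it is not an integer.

Row minima: Top → -8, Bottom → -3; maximin = -3.
Column maxima: E → 5, W → -3; minimax = -3.
Since maximin = minimax = -3, there is a saddle point and the value is -3.

-3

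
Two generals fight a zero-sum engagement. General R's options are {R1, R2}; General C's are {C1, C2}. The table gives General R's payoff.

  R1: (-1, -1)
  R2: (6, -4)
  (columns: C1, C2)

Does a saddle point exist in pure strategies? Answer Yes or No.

Row minima: R1 → -1, R2 → -4; maximin = -1.
Column maxima: C1 → 6, C2 → -1; minimax = -1.
maximin = minimax = -1, so a saddle point exists.

Yes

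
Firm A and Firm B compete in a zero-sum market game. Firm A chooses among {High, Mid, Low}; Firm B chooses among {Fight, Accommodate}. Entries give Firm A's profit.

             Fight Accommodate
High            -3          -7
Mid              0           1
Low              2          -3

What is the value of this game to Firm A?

Row minima: High → -7, Mid → 0, Low → -3; maximin = 0.
Column maxima: Fight → 2, Accommodate → 1; minimax = 1.
0 ≠ 1, so there is no saddle point; optimal play is mixed.
High is strictly dominated by Mid, so Firm A never plays it.
On the remaining 2×2 (Mid, Low vs Fight, Accommodate):
Let Firm A play Mid with probability p. Expected payoff against Fight: 0p + 2(1−p) = −2p + 2; against Accommodate: 1p + (-3)(1−p) = 4p − 3.
Setting these equal: −2p + 2 = 4p − 3 ⇒ −6p = -5 ⇒ p = 5/6, and the value is (-2)·(5/6) + 2 = 1/3.
For Firm B: with q = P(Fight), equating Mid's and Low's payoffs gives −q + 1 = 5q − 3 ⇒ q = 2/3.

1/3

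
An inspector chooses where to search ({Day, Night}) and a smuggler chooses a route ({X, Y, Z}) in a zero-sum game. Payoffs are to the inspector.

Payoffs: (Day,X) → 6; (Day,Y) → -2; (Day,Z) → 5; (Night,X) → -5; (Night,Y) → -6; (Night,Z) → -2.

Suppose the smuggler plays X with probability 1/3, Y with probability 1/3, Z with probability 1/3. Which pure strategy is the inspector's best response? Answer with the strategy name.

Day

Expected payoff of Day: (1/3)·6 + (1/3)·(-2) + (1/3)·5 = 3.
Expected payoff of Night: (1/3)·(-5) + (1/3)·(-6) + (1/3)·(-2) = -13/3.
The largest is 3, so the inspector's best response is Day.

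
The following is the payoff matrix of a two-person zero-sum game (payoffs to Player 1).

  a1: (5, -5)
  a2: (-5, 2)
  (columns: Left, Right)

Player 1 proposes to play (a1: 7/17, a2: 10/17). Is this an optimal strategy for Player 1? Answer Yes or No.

Yes

Against Left this mix gives (7/17)·5 + (10/17)·(-5) = -15/17.
Against Right this mix gives (7/17)·(-5) + (10/17)·2 = -15/17.
All of Player 2's active replies (Left, Right) yield -15/17, and no column does worse for Player 1. The mix makes Player 2 indifferent and guarantees -15/17, so it is optimal.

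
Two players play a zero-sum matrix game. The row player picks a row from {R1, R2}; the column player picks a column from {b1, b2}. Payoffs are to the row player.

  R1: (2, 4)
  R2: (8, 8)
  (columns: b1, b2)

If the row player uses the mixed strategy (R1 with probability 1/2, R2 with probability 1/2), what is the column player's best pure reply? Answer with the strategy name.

b1

If the column player plays b1, the row player's expected payoff is (1/2)·2 + (1/2)·8 = 5.
If the column player plays b2, the row player's expected payoff is (1/2)·4 + (1/2)·8 = 6.
The column player minimizes the row player's payoff; the smallest is 5, so the best response is b1.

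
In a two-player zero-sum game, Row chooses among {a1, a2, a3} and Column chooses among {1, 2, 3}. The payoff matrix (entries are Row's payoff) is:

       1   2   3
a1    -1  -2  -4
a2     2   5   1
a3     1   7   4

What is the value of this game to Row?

Row minima: a1 → -4, a2 → 1, a3 → 1; maximin = 1.
Column maxima: 1 → 2, 2 → 7, 3 → 4; minimax = 2.
1 ≠ 2, so there is no saddle point; optimal play is mixed.
a1 is strictly dominated by a2, so Row never plays it.
With a1 eliminated, 2 is strictly dominated by 1 (it gives Row strictly more in every remaining row), so Column never plays it.
On the remaining 2×2 (a2, a3 vs 1, 3):
Let Row play a2 with probability p. Expected payoff against 1: 2p + 1(1−p) = p + 1; against 3: 1p + 4(1−p) = −3p + 4.
Setting these equal: p + 1 = −3p + 4 ⇒ 4p = 3 ⇒ p = 3/4, and the value is (1)·(3/4) + 1 = 7/4.
For Column: with q = P(1), equating a2's and a3's payoffs gives q + 1 = −3q + 4 ⇒ q = 3/4.

7/4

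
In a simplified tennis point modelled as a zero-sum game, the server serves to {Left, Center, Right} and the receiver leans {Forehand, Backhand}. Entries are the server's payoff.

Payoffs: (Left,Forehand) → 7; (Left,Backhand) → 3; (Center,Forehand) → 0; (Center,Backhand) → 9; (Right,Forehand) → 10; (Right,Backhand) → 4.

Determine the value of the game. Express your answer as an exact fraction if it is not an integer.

Row minima: Left → 3, Center → 0, Right → 4; maximin = 4.
Column maxima: Forehand → 10, Backhand → 9; minimax = 9.
4 ≠ 9, so there is no saddle point; optimal play is mixed.
Left is strictly dominated by Right, so the server never plays it.
On the remaining 2×2 (Center, Right vs Forehand, Backhand):
Let the server play Center with probability p. Expected payoff against Forehand: 0p + 10(1−p) = −10p + 10; against Backhand: 9p + 4(1−p) = 5p + 4.
Setting these equal: −10p + 10 = 5p + 4 ⇒ −15p = -6 ⇒ p = 2/5, and the value is (-10)·(2/5) + 10 = 6.
For the receiver: with q = P(Forehand), equating Center's and Right's payoffs gives −9q + 9 = 6q + 4 ⇒ q = 1/3.

6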